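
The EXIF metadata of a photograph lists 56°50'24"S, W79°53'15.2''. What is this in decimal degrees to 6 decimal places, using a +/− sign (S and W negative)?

-56.840000, -79.887556

Lat: 56 + 50/60 + 24/3600 = 56.8400000
hemisphere S, so the sign is −
λ: 53′ + 15.2″ = 53.25333′; 79 + 53.25333/60 = 79.8875556
hemisphere W, so the sign is −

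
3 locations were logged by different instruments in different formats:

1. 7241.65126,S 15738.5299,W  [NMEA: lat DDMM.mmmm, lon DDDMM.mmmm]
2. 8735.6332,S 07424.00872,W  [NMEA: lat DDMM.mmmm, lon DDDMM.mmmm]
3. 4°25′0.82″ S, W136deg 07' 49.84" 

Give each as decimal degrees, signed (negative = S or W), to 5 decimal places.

1. -72.69419, -157.64217
2. -87.59389, -74.40015
3. -4.41689, -136.13051

Point 1:
  Latitude: split at 2 digits → 72° and 41.65126′; 72 + 41.65126/60 = 72.694188
  S ⇒ negate
  Lon: degrees = first 3 digits = 157, minutes = 38.5299; 157 + 38.5299/60 = 157.642165
  hemisphere W, so the sign is −
Point 2:
  φ: degrees = first 2 digits = 87, minutes = 35.6332; 87 + 35.6332/60 = 87.593887
  S → negative
  Lon: degrees = first 3 digits = 74, minutes = 24.00872; 74 + 24.00872/60 = 74.400145
  W → negative
Point 3:
  Latitude: 4 + 25/60 + 0.82/3600 = 4.416894
  S → negative
  λ: 136 + 7/60 + 49.84/3600 = 136.130511
  hemisphere W, so the sign is −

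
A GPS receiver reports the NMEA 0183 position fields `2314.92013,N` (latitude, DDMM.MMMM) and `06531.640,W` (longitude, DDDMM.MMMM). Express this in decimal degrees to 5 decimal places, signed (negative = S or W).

Latitude: split at 2 digits → 23° and 14.92013′; 23 + 14.92013/60 = 23.248669
N ⇒ keep positive
λ: degrees = first 3 digits = 65, minutes = 31.64; 65 + 31.64/60 = 65.527333
W ⇒ negate

23.24867, -65.52733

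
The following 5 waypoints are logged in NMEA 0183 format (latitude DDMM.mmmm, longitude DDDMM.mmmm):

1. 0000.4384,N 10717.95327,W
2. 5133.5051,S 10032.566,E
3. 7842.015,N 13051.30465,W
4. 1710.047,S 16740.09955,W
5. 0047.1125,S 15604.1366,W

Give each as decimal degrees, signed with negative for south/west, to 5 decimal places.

Point 1:
  φ: degrees = first 2 digits = 0, minutes = 0.4384; 0 + 0.4384/60 = 0.007307
  N ⇒ keep positive
  Lon: degrees = first 3 digits = 107, minutes = 17.95327; 107 + 17.95327/60 = 107.299221
  hemisphere W, so the sign is −
Point 2:
  φ: degrees = first 2 digits = 51, minutes = 33.5051; 51 + 33.5051/60 = 51.558418
  hemisphere S, so the sign is −
  Longitude: degrees = first 3 digits = 100, minutes = 32.566; 100 + 32.566/60 = 100.542767
  E → positive
Point 3:
  Latitude: degrees = first 2 digits = 78, minutes = 42.015; 78 + 42.015/60 = 78.700250
  N → positive
  Longitude: degrees = first 3 digits = 130, minutes = 51.30465; 130 + 51.30465/60 = 130.855078
  W → negative
Point 4:
  Latitude: degrees = first 2 digits = 17, minutes = 10.047; 17 + 10.047/60 = 17.167450
  S → negative
  λ: split at 3 digits → 167° and 40.09955′; 167 + 40.09955/60 = 167.668326
  hemisphere W, so the sign is −
Point 5:
  Lat: degrees = first 2 digits = 0, minutes = 47.1125; 0 + 47.1125/60 = 0.785208
  S ⇒ negate
  λ: split at 3 digits → 156° and 4.1366′; 156 + 4.1366/60 = 156.068943
  W ⇒ negate

1. 0.00731, -107.29922
2. -51.55842, 100.54277
3. 78.70025, -130.85508
4. -17.16745, -167.66833
5. -0.78521, -156.06894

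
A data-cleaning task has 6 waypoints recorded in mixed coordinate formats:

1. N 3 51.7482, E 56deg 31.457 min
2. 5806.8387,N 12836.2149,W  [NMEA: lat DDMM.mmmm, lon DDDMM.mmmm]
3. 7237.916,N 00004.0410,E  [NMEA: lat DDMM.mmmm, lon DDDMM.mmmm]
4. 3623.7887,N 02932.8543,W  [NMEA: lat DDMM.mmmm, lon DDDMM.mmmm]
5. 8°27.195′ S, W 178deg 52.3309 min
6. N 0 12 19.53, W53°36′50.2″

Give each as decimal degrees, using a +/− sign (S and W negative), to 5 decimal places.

1. 3.86247, 56.52428
2. 58.11398, -128.60358
3. 72.63193, 0.06735
4. 36.39648, -29.54757
5. -8.45325, -178.87218
6. 0.20543, -53.61394

Point 1:
  Lat: 3 + 51.7482/60 = 3.862470
  N → positive
  Longitude: 31.457′ = 0.524283°; total 56.524283
  E → positive
Point 2:
  Lat: split at 2 digits → 58° and 6.8387′; 58 + 6.8387/60 = 58.113978
  N → positive
  Lon: degrees = first 3 digits = 128, minutes = 36.2149; 128 + 36.2149/60 = 128.603582
  W ⇒ negate
Point 3:
  Latitude: split at 2 digits → 72° and 37.916′; 72 + 37.916/60 = 72.631933
  N → positive
  Lon: split at 3 digits → 000° and 4.041′; 0 + 4.041/60 = 0.067350
  E → positive
Point 4:
  Lat: split at 2 digits → 36° and 23.7887′; 36 + 23.7887/60 = 36.396478
  N → positive
  Lon: split at 3 digits → 029° and 32.8543′; 29 + 32.8543/60 = 29.547572
  W ⇒ negate
Point 5:
  φ: 27.195′ = 0.453250°; total 8.453250
  S ⇒ negate
  λ: 52.3309′ = 0.872182°; total 178.872182
  hemisphere W, so the sign is −
Point 6:
  Latitude: 12′ + 19.53″ = 12.32550′; 0 + 12.32550/60 = 0.205425
  N → positive
  λ: 53° + 36/60 + 50.2/3600 = 53 + 0.600000 + 0.013944 = 53.613944
  hemisphere W, so the sign is −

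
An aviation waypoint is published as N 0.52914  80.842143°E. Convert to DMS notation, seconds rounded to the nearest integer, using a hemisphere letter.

0°31′45″ N, 80°50′32″ E

Lat: whole degrees 0; 31.74840′ → 31′ and 44.90″
Lon: whole degrees 80; 50.52858′ → 50′ and 31.71″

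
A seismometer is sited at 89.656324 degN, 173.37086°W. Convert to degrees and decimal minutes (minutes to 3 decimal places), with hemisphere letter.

Latitude: fractional part 0.656324 → 39.37944 minutes
λ: fractional part 0.370860 → 22.25160 minutes

89° 39.379′ N, 173° 22.252′ W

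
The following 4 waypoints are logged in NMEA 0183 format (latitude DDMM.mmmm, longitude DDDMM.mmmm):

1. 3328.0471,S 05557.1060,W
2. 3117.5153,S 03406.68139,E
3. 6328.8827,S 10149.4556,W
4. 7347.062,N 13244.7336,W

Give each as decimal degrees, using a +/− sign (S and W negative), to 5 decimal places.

Point 1:
  Latitude: split at 2 digits → 33° and 28.0471′; 33 + 28.0471/60 = 33.467452
  S ⇒ negate
  Lon: degrees = first 3 digits = 55, minutes = 57.106; 55 + 57.106/60 = 55.951767
  W → negative
Point 2:
  φ: split at 2 digits → 31° and 17.5153′; 31 + 17.5153/60 = 31.291922
  hemisphere S, so the sign is −
  λ: degrees = first 3 digits = 34, minutes = 6.68139; 34 + 6.68139/60 = 34.111357
  E ⇒ keep positive
Point 3:
  φ: split at 2 digits → 63° and 28.8827′; 63 + 28.8827/60 = 63.481378
  hemisphere S, so the sign is −
  Longitude: split at 3 digits → 101° and 49.4556′; 101 + 49.4556/60 = 101.824260
  W ⇒ negate
Point 4:
  Latitude: split at 2 digits → 73° and 47.062′; 73 + 47.062/60 = 73.784367
  N ⇒ keep positive
  λ: degrees = first 3 digits = 132, minutes = 44.7336; 132 + 44.7336/60 = 132.745560
  hemisphere W, so the sign is −

1. -33.46745, -55.95177
2. -31.29192, 34.11136
3. -63.48138, -101.82426
4. 73.78437, -132.74556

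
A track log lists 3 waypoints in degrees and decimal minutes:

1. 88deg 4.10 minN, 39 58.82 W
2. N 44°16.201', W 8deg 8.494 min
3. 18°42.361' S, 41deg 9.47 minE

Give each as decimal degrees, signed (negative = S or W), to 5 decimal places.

1. 88.06833, -39.98033
2. 44.27002, -8.14157
3. -18.70602, 41.15783

Point 1:
  Lat: 88 + 4.1/60 = 88.068333
  N ⇒ keep positive
  Lon: 39 + 58.82/60 = 39.980333
  hemisphere W, so the sign is −
Point 2:
  φ: 44 + 16.201/60 = 44.270017
  N ⇒ keep positive
  λ: 8 + 8.494/60 = 8.141567
  W ⇒ negate
Point 3:
  Lat: 42.361′ = 0.706017°; total 18.706017
  S → negative
  Longitude: 9.47′ = 0.157833°; total 41.157833
  E → positive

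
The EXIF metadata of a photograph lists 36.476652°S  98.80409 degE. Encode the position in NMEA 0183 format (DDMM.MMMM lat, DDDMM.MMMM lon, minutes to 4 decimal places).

Latitude: fractional part 0.476652 → 28.599120 minutes
λ: minutes = (98.804090 − 98) × 60 = 48.245400

3628.5991,S / 09848.2454,E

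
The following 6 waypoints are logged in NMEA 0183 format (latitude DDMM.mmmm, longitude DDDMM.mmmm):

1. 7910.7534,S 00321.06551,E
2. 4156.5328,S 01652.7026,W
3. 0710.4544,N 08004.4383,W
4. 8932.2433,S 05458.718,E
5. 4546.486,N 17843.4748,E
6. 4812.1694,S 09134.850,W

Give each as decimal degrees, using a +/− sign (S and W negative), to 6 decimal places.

Point 1:
  Lat: split at 2 digits → 79° and 10.7534′; 79 + 10.7534/60 = 79.1792233
  S ⇒ negate
  Lon: degrees = first 3 digits = 3, minutes = 21.06551; 3 + 21.06551/60 = 3.3510918
  E → positive
Point 2:
  Latitude: degrees = first 2 digits = 41, minutes = 56.5328; 41 + 56.5328/60 = 41.9422133
  S → negative
  Lon: split at 3 digits → 016° and 52.7026′; 16 + 52.7026/60 = 16.8783767
  hemisphere W, so the sign is −
Point 3:
  Lat: split at 2 digits → 07° and 10.4544′; 7 + 10.4544/60 = 7.1742400
  N → positive
  Longitude: split at 3 digits → 080° and 4.4383′; 80 + 4.4383/60 = 80.0739717
  W → negative
Point 4:
  Latitude: degrees = first 2 digits = 89, minutes = 32.2433; 89 + 32.2433/60 = 89.5373883
  hemisphere S, so the sign is −
  λ: split at 3 digits → 054° and 58.718′; 54 + 58.718/60 = 54.9786333
  E ⇒ keep positive
Point 5:
  Latitude: split at 2 digits → 45° and 46.486′; 45 + 46.486/60 = 45.7747667
  N ⇒ keep positive
  Longitude: degrees = first 3 digits = 178, minutes = 43.4748; 178 + 43.4748/60 = 178.7245800
  E ⇒ keep positive
Point 6:
  φ: degrees = first 2 digits = 48, minutes = 12.1694; 48 + 12.1694/60 = 48.2028233
  hemisphere S, so the sign is −
  Longitude: split at 3 digits → 091° and 34.85′; 91 + 34.85/60 = 91.5808333
  hemisphere W, so the sign is −

1. -79.179223, 3.351092
2. -41.942213, -16.878377
3. 7.174240, -80.073972
4. -89.537388, 54.978633
5. 45.774767, 178.724580
6. -48.202823, -91.580833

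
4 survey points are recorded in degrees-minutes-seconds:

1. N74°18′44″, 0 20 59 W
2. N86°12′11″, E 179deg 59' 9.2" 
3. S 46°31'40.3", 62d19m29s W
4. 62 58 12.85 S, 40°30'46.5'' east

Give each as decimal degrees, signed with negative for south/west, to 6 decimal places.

1. 74.312222, -0.349722
2. 86.203056, 179.985889
3. -46.527861, -62.324722
4. -62.970236, 40.512917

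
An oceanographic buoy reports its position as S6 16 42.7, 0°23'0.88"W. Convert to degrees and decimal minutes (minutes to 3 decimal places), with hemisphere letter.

6° 16.712′ S, 0° 23.015′ W

Lat: seconds/60 = 0.71167; minutes = 16 + 0.71167 = 16.71167
Longitude: seconds/60 = 0.01467; minutes = 23 + 0.01467 = 23.01467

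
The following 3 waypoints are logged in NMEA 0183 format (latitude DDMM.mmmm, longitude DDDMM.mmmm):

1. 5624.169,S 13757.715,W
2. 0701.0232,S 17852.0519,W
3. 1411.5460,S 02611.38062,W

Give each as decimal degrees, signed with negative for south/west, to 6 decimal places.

1. -56.402817, -137.961917
2. -7.017053, -178.867532
3. -14.192433, -26.189677

Point 1:
  Latitude: degrees = first 2 digits = 56, minutes = 24.169; 56 + 24.169/60 = 56.4028167
  S ⇒ negate
  Lon: split at 3 digits → 137° and 57.715′; 137 + 57.715/60 = 137.9619167
  W → negative
Point 2:
  Latitude: degrees = first 2 digits = 7, minutes = 1.0232; 7 + 1.0232/60 = 7.0170533
  hemisphere S, so the sign is −
  λ: split at 3 digits → 178° and 52.0519′; 178 + 52.0519/60 = 178.8675317
  W ⇒ negate
Point 3:
  Lat: degrees = first 2 digits = 14, minutes = 11.546; 14 + 11.546/60 = 14.1924333
  S ⇒ negate
  λ: degrees = first 3 digits = 26, minutes = 11.38062; 26 + 11.38062/60 = 26.1896770
  W ⇒ negate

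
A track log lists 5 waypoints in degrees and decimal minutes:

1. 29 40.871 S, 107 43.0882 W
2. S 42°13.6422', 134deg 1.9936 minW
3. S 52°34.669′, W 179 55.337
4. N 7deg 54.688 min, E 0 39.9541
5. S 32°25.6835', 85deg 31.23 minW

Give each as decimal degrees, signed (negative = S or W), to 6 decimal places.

Point 1:
  Lat: 40.871′ = 0.681183°; total 29.6811833
  S ⇒ negate
  λ: 43.0882′ = 0.718137°; total 107.7181367
  hemisphere W, so the sign is −
Point 2:
  φ: 13.6422′ = 0.227370°; total 42.2273700
  S ⇒ negate
  Lon: 1.9936′ = 0.033227°; total 134.0332267
  W → negative
Point 3:
  φ: 52 + 34.669/60 = 52.5778167
  S ⇒ negate
  Longitude: 55.337′ = 0.922283°; total 179.9222833
  W → negative
Point 4:
  φ: 54.688′ = 0.911467°; total 7.9114667
  N ⇒ keep positive
  Lon: 0 + 39.9541/60 = 0.6659017
  E → positive
Point 5:
  Lat: 32 + 25.6835/60 = 32.4280583
  S ⇒ negate
  Longitude: 85 + 31.23/60 = 85.5205000
  W → negative

1. -29.681183, -107.718137
2. -42.227370, -134.033227
3. -52.577817, -179.922283
4. 7.911467, 0.665902
5. -32.428058, -85.520500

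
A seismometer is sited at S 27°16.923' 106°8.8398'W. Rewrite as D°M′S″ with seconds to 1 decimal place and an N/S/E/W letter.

27°16′55.4″ S, 106°08′50.4″ W

Lat: 16.92300′ → 16′ and 0.92300 × 60 = 55.380″
λ: fractional minutes 0.83980 × 60 = 50.388″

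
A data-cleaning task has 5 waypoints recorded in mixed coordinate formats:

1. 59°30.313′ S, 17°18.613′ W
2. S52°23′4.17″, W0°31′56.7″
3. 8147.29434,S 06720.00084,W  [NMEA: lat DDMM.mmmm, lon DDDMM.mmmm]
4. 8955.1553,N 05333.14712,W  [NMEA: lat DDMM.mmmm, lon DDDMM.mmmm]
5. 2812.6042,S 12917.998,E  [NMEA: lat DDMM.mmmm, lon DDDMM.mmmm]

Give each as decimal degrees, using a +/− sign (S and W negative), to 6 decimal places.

Point 1:
  Latitude: 30.313′ = 0.505217°; total 59.5052167
  hemisphere S, so the sign is −
  Lon: 18.613′ = 0.310217°; total 17.3102167
  W → negative
Point 2:
  Latitude: 23′ + 4.17″ = 23.06950′; 52 + 23.06950/60 = 52.3844917
  hemisphere S, so the sign is −
  Lon: 0° + 31/60 + 56.7/3600 = 0 + 0.516667 + 0.015750 = 0.5324167
  W ⇒ negate
Point 3:
  Latitude: degrees = first 2 digits = 81, minutes = 47.29434; 81 + 47.29434/60 = 81.7882390
  S ⇒ negate
  λ: degrees = first 3 digits = 67, minutes = 20.00084; 67 + 20.00084/60 = 67.3333473
  W → negative
Point 4:
  φ: split at 2 digits → 89° and 55.1553′; 89 + 55.1553/60 = 89.9192550
  N → positive
  Lon: split at 3 digits → 053° and 33.14712′; 53 + 33.14712/60 = 53.5524520
  hemisphere W, so the sign is −
Point 5:
  Latitude: split at 2 digits → 28° and 12.6042′; 28 + 12.6042/60 = 28.2100700
  hemisphere S, so the sign is −
  Lon: split at 3 digits → 129° and 17.998′; 129 + 17.998/60 = 129.2999667
  E → positive

1. -59.505217, -17.310217
2. -52.384492, -0.532417
3. -81.788239, -67.333347
4. 89.919255, -53.552452
5. -28.210070, 129.299967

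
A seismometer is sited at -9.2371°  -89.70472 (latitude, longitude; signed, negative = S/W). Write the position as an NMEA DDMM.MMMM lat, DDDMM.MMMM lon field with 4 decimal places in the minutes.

0914.2260,S / 08942.2832,W

Latitude is negative → S; |value| = 9.237100
Lat: 9° + 0.237100 × 60 = 9° 14.226000′
Longitude is negative → W; |value| = 89.704720
λ: fractional part 0.704720 → 42.283200 minutes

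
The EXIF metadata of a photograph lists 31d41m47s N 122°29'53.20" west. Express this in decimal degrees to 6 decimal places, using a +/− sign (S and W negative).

31.696389, -122.498111

Latitude: 31 + 41/60 + 47/3600 = 31.6963889
N → positive
λ: 29′ + 53.2″ = 29.88667′; 122 + 29.88667/60 = 122.4981111
W ⇒ negate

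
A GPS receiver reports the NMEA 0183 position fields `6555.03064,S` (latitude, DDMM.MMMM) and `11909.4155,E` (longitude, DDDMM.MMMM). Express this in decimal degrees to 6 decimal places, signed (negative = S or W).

-65.917177, 119.156925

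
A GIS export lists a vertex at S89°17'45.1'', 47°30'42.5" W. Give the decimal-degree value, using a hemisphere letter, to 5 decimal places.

φ: 17′ + 45.1″ = 17.75167′; 89 + 17.75167/60 = 89.295861
Longitude: 47° + 30/60 + 42.5/3600 = 47 + 0.500000 + 0.011806 = 47.511806

89.29586° S, 47.51181° W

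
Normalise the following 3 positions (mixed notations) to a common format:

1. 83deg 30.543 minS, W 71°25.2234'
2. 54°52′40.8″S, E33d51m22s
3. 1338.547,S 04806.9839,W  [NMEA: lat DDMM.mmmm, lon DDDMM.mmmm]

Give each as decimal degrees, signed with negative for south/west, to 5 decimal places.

1. -83.50905, -71.42039
2. -54.87800, 33.85611
3. -13.64245, -48.11640

Point 1:
  Latitude: 30.543′ = 0.509050°; total 83.509050
  S → negative
  λ: 71 + 25.2234/60 = 71.420390
  W → negative
Point 2:
  Latitude: 54 + 52/60 + 40.8/3600 = 54.878000
  hemisphere S, so the sign is −
  λ: 33 + 51/60 + 22/3600 = 33.856111
  E ⇒ keep positive
Point 3:
  Latitude: degrees = first 2 digits = 13, minutes = 38.547; 13 + 38.547/60 = 13.642450
  hemisphere S, so the sign is −
  Longitude: degrees = first 3 digits = 48, minutes = 6.9839; 48 + 6.9839/60 = 48.116398
  W → negative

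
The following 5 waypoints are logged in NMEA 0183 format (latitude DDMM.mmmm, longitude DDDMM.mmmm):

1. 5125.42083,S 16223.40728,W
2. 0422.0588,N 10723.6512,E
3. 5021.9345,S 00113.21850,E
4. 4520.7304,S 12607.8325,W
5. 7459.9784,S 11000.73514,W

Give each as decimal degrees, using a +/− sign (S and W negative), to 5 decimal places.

Point 1:
  Lat: degrees = first 2 digits = 51, minutes = 25.42083; 51 + 25.42083/60 = 51.423681
  S ⇒ negate
  Lon: degrees = first 3 digits = 162, minutes = 23.40728; 162 + 23.40728/60 = 162.390121
  hemisphere W, so the sign is −
Point 2:
  φ: split at 2 digits → 04° and 22.0588′; 4 + 22.0588/60 = 4.367647
  N → positive
  λ: degrees = first 3 digits = 107, minutes = 23.6512; 107 + 23.6512/60 = 107.394187
  E ⇒ keep positive
Point 3:
  Latitude: split at 2 digits → 50° and 21.9345′; 50 + 21.9345/60 = 50.365575
  S → negative
  λ: split at 3 digits → 001° and 13.2185′; 1 + 13.2185/60 = 1.220308
  E → positive
Point 4:
  Lat: split at 2 digits → 45° and 20.7304′; 45 + 20.7304/60 = 45.345507
  S → negative
  Lon: degrees = first 3 digits = 126, minutes = 7.8325; 126 + 7.8325/60 = 126.130542
  W ⇒ negate
Point 5:
  Latitude: degrees = first 2 digits = 74, minutes = 59.9784; 74 + 59.9784/60 = 74.999640
  S ⇒ negate
  Longitude: split at 3 digits → 110° and 0.73514′; 110 + 0.73514/60 = 110.012252
  W ⇒ negate

1. -51.42368, -162.39012
2. 4.36765, 107.39419
3. -50.36558, 1.22031
4. -45.34551, -126.13054
5. -74.99964, -110.01225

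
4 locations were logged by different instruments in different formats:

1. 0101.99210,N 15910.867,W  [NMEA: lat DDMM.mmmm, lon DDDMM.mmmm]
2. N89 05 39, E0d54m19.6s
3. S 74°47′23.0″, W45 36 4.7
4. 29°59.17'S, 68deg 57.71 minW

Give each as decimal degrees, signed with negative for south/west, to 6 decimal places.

1. 1.033202, -159.181117
2. 89.094167, 0.905444
3. -74.789722, -45.601306
4. -29.986167, -68.961833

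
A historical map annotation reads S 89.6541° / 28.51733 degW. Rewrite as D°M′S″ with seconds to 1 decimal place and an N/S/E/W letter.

Lat: 0.654100° → 39.24600′; 0.24600 × 60 = 14.760″
Longitude: 0.517330° → 31.03980′; 0.03980 × 60 = 2.388″

89°39′14.8″ S, 28°31′2.4″ W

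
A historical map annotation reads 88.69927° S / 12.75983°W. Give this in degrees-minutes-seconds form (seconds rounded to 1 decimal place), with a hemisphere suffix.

88°41′57.4″ S, 12°45′35.4″ W

Latitude: whole degrees 88; 41.95620′ → 41′ and 57.372″
λ: 0.759830 × 60 = 45.58980′ → 45′, remainder × 60 = 35.388″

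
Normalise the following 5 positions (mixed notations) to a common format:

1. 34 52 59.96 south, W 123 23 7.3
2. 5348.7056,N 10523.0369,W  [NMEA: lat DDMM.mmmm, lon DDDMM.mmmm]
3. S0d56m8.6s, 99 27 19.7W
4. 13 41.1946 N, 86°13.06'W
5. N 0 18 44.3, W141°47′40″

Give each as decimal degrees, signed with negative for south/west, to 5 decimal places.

Point 1:
  Latitude: 52′ + 59.96″ = 52.99933′; 34 + 52.99933/60 = 34.883322
  S → negative
  Longitude: 123 + 23/60 + 7.3/3600 = 123.385361
  W ⇒ negate
Point 2:
  Latitude: split at 2 digits → 53° and 48.7056′; 53 + 48.7056/60 = 53.811760
  N ⇒ keep positive
  Longitude: degrees = first 3 digits = 105, minutes = 23.0369; 105 + 23.0369/60 = 105.383948
  hemisphere W, so the sign is −
Point 3:
  Latitude: 56′ + 8.6″ = 56.14333′; 0 + 56.14333/60 = 0.935722
  S ⇒ negate
  λ: 99 + 27/60 + 19.7/3600 = 99.455472
  hemisphere W, so the sign is −
Point 4:
  Lat: 41.1946′ = 0.686577°; total 13.686577
  N ⇒ keep positive
  λ: 86 + 13.06/60 = 86.217667
  W ⇒ negate
Point 5:
  φ: 0° + 18/60 + 44.3/3600 = 0 + 0.300000 + 0.012306 = 0.312306
  N ⇒ keep positive
  Lon: 141 + 47/60 + 40/3600 = 141.794444
  W ⇒ negate

1. -34.88332, -123.38536
2. 53.81176, -105.38395
3. -0.93572, -99.45547
4. 13.68658, -86.21767
5. 0.31231, -141.79444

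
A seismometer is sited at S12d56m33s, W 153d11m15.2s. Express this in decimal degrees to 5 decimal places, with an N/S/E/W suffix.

Lat: 56′ + 33″ = 56.55000′; 12 + 56.55000/60 = 12.942500
Longitude: 153° + 11/60 + 15.2/3600 = 153 + 0.183333 + 0.004222 = 153.187556

12.94250° S, 153.18756° W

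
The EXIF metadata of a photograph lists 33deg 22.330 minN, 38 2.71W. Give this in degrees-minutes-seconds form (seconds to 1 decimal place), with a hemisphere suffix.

Lat: fractional minutes 0.33000 × 60 = 19.800″
Lon: 2.71000′ → 2′ and 0.71000 × 60 = 42.600″

33°22′19.8″ N, 38°02′42.6″ W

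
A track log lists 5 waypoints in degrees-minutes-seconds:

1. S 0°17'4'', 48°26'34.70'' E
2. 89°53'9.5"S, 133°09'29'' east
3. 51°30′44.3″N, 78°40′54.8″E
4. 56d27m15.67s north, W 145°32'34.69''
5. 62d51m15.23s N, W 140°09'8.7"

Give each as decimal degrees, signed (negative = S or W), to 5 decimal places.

1. -0.28444, 48.44297
2. -89.88597, 133.15806
3. 51.51231, 78.68189
4. 56.45435, -145.54297
5. 62.85423, -140.15242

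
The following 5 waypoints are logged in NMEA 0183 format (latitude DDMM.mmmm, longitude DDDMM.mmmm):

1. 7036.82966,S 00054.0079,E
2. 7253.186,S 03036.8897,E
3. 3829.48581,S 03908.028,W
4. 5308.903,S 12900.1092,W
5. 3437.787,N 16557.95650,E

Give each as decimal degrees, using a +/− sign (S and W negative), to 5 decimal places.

Point 1:
  φ: degrees = first 2 digits = 70, minutes = 36.82966; 70 + 36.82966/60 = 70.613828
  S ⇒ negate
  λ: split at 3 digits → 000° and 54.0079′; 0 + 54.0079/60 = 0.900132
  E → positive
Point 2:
  Latitude: degrees = first 2 digits = 72, minutes = 53.186; 72 + 53.186/60 = 72.886433
  S ⇒ negate
  Longitude: degrees = first 3 digits = 30, minutes = 36.8897; 30 + 36.8897/60 = 30.614828
  E → positive
Point 3:
  Latitude: degrees = first 2 digits = 38, minutes = 29.48581; 38 + 29.48581/60 = 38.491430
  hemisphere S, so the sign is −
  Lon: split at 3 digits → 039° and 8.028′; 39 + 8.028/60 = 39.133800
  hemisphere W, so the sign is −
Point 4:
  Lat: split at 2 digits → 53° and 8.903′; 53 + 8.903/60 = 53.148383
  S ⇒ negate
  Longitude: degrees = first 3 digits = 129, minutes = 0.1092; 129 + 0.1092/60 = 129.001820
  W ⇒ negate
Point 5:
  Latitude: split at 2 digits → 34° and 37.787′; 34 + 37.787/60 = 34.629783
  N → positive
  λ: split at 3 digits → 165° and 57.9565′; 165 + 57.9565/60 = 165.965942
  E → positive

1. -70.61383, 0.90013
2. -72.88643, 30.61483
3. -38.49143, -39.13380
4. -53.14838, -129.00182
5. 34.62978, 165.96594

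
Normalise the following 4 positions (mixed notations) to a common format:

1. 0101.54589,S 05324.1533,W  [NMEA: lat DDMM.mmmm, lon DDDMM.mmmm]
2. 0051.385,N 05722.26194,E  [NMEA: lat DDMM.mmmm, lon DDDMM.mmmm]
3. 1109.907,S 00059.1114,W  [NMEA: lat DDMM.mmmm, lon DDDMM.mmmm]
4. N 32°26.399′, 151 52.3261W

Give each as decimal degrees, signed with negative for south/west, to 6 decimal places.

1. -1.025765, -53.402555
2. 0.856417, 57.371032
3. -11.165117, -0.985190
4. 32.439983, -151.872102

Point 1:
  Lat: split at 2 digits → 01° and 1.54589′; 1 + 1.54589/60 = 1.0257648
  S → negative
  Lon: split at 3 digits → 053° and 24.1533′; 53 + 24.1533/60 = 53.4025550
  hemisphere W, so the sign is −
Point 2:
  Lat: degrees = first 2 digits = 0, minutes = 51.385; 0 + 51.385/60 = 0.8564167
  N ⇒ keep positive
  Longitude: split at 3 digits → 057° and 22.26194′; 57 + 22.26194/60 = 57.3710323
  E → positive
Point 3:
  Lat: split at 2 digits → 11° and 9.907′; 11 + 9.907/60 = 11.1651167
  S → negative
  Lon: split at 3 digits → 000° and 59.1114′; 0 + 59.1114/60 = 0.9851900
  W ⇒ negate
Point 4:
  φ: 32 + 26.399/60 = 32.4399833
  N → positive
  Lon: 52.3261′ = 0.872102°; total 151.8721017
  W ⇒ negate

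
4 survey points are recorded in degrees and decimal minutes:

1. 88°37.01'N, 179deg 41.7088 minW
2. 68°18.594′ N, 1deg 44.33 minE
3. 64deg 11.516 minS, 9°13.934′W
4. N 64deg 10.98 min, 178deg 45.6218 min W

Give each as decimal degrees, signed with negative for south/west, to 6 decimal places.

1. 88.616833, -179.695147
2. 68.309900, 1.738833
3. -64.191933, -9.232233
4. 64.183000, -178.760363

Point 1:
  Latitude: 37.01′ = 0.616833°; total 88.6168333
  N → positive
  λ: 41.7088′ = 0.695147°; total 179.6951467
  W → negative
Point 2:
  Latitude: 18.594′ = 0.309900°; total 68.3099000
  N → positive
  λ: 1 + 44.33/60 = 1.7388333
  E → positive
Point 3:
  Lat: 64 + 11.516/60 = 64.1919333
  S ⇒ negate
  λ: 13.934′ = 0.232233°; total 9.2322333
  W ⇒ negate
Point 4:
  Latitude: 64 + 10.98/60 = 64.1830000
  N ⇒ keep positive
  Lon: 178 + 45.6218/60 = 178.7603633
  W → negative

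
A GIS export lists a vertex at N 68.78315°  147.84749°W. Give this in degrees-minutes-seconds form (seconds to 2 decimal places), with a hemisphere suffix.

68°46′59.34″ N, 147°50′50.96″ W

Lat: 0.783150 × 60 = 46.98900′ → 46′, remainder × 60 = 59.3400″
Lon: whole degrees 147; 50.84940′ → 50′ and 50.9640″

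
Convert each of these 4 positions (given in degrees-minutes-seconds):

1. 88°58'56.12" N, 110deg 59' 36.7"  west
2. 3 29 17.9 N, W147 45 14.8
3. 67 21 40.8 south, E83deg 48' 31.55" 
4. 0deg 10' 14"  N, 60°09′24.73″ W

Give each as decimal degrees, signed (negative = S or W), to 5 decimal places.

Point 1:
  Lat: 88 + 58/60 + 56.12/3600 = 88.982256
  N → positive
  Lon: 59′ + 36.7″ = 59.61167′; 110 + 59.61167/60 = 110.993528
  W ⇒ negate
Point 2:
  Lat: 29′ + 17.9″ = 29.29833′; 3 + 29.29833/60 = 3.488306
  N ⇒ keep positive
  Longitude: 147 + 45/60 + 14.8/3600 = 147.754111
  W → negative
Point 3:
  Lat: 67° + 21/60 + 40.8/3600 = 67 + 0.350000 + 0.011333 = 67.361333
  hemisphere S, so the sign is −
  Longitude: 83 + 48/60 + 31.55/3600 = 83.808764
  E ⇒ keep positive
Point 4:
  Latitude: 0° + 10/60 + 14/3600 = 0 + 0.166667 + 0.003889 = 0.170556
  N → positive
  Lon: 60° + 9/60 + 24.73/3600 = 60 + 0.150000 + 0.006869 = 60.156869
  W → negative

1. 88.98226, -110.99353
2. 3.48831, -147.75411
3. -67.36133, 83.80876
4. 0.17056, -60.15687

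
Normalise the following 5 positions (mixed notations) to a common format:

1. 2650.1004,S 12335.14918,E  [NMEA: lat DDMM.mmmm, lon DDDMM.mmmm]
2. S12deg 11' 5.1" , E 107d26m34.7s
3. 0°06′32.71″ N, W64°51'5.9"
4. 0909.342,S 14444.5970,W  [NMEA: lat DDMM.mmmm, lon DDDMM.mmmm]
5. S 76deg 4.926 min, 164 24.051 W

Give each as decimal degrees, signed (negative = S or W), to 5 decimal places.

1. -26.83501, 123.58582
2. -12.18475, 107.44297
3. 0.10909, -64.85164
4. -9.15570, -144.74328
5. -76.08210, -164.40085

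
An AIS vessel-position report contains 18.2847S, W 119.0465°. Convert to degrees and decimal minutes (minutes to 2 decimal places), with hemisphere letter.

φ: fractional part 0.284700 → 17.0820 minutes
λ: minutes = (119.046500 − 119) × 60 = 2.7900

18° 17.08′ S, 119° 2.79′ W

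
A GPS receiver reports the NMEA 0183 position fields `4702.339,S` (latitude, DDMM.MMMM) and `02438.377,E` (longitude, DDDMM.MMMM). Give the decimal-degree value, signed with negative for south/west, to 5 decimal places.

-47.03898, 24.63962

φ: split at 2 digits → 47° and 2.339′; 47 + 2.339/60 = 47.038983
hemisphere S, so the sign is −
Longitude: degrees = first 3 digits = 24, minutes = 38.377; 24 + 38.377/60 = 24.639617
E ⇒ keep positive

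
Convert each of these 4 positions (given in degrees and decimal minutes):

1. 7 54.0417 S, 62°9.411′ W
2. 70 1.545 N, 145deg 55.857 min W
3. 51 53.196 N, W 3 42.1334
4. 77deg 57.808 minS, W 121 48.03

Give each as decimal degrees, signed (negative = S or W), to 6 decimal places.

1. -7.900695, -62.156850
2. 70.025750, -145.930950
3. 51.886600, -3.702223
4. -77.963467, -121.800500

Point 1:
  Latitude: 54.0417′ = 0.900695°; total 7.9006950
  S ⇒ negate
  Longitude: 62 + 9.411/60 = 62.1568500
  W → negative
Point 2:
  φ: 70 + 1.545/60 = 70.0257500
  N → positive
  Longitude: 55.857′ = 0.930950°; total 145.9309500
  hemisphere W, so the sign is −
Point 3:
  φ: 51 + 53.196/60 = 51.8866000
  N ⇒ keep positive
  Longitude: 42.1334′ = 0.702223°; total 3.7022233
  hemisphere W, so the sign is −
Point 4:
  Lat: 77 + 57.808/60 = 77.9634667
  S ⇒ negate
  λ: 48.03′ = 0.800500°; total 121.8005000
  W ⇒ negate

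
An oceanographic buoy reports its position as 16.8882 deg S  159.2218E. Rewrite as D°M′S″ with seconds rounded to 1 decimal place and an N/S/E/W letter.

16°53′17.5″ S, 159°13′18.5″ E

Latitude: whole degrees 16; 53.29200′ → 53′ and 17.520″
λ: 0.221800° → 13.30800′; 0.30800 × 60 = 18.480″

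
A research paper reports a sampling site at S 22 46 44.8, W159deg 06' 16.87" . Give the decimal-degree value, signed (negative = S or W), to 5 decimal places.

-22.77911, -159.10469

Lat: 22 + 46/60 + 44.8/3600 = 22.779111
S ⇒ negate
Longitude: 159 + 6/60 + 16.87/3600 = 159.104686
W → negative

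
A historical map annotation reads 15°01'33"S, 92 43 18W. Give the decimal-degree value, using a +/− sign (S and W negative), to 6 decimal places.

φ: 1′ + 33″ = 1.55000′; 15 + 1.55000/60 = 15.0258333
S ⇒ negate
Longitude: 43′ + 18″ = 43.30000′; 92 + 43.30000/60 = 92.7216667
hemisphere W, so the sign is −

-15.025833, -92.721667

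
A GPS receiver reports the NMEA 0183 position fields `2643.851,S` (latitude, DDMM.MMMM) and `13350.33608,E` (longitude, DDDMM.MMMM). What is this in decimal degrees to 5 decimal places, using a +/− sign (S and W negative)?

Lat: degrees = first 2 digits = 26, minutes = 43.851; 26 + 43.851/60 = 26.730850
hemisphere S, so the sign is −
Lon: split at 3 digits → 133° and 50.33608′; 133 + 50.33608/60 = 133.838935
E ⇒ keep positive

-26.73085, 133.83893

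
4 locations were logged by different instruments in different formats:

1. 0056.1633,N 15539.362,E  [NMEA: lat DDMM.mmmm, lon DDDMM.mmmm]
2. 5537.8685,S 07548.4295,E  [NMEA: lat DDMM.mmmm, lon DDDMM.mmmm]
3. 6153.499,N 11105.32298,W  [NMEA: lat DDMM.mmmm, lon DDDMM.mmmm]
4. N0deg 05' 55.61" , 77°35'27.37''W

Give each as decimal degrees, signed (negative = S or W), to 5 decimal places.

Point 1:
  Lat: split at 2 digits → 00° and 56.1633′; 0 + 56.1633/60 = 0.936055
  N ⇒ keep positive
  Longitude: degrees = first 3 digits = 155, minutes = 39.362; 155 + 39.362/60 = 155.656033
  E → positive
Point 2:
  φ: degrees = first 2 digits = 55, minutes = 37.8685; 55 + 37.8685/60 = 55.631142
  S → negative
  λ: split at 3 digits → 075° and 48.4295′; 75 + 48.4295/60 = 75.807158
  E ⇒ keep positive
Point 3:
  Latitude: split at 2 digits → 61° and 53.499′; 61 + 53.499/60 = 61.891650
  N ⇒ keep positive
  Longitude: degrees = first 3 digits = 111, minutes = 5.32298; 111 + 5.32298/60 = 111.088716
  W ⇒ negate
Point 4:
  φ: 0° + 5/60 + 55.61/3600 = 0 + 0.083333 + 0.015447 = 0.098781
  N → positive
  Lon: 77° + 35/60 + 27.37/3600 = 77 + 0.583333 + 0.007603 = 77.590936
  W ⇒ negate

1. 0.93606, 155.65603
2. -55.63114, 75.80716
3. 61.89165, -111.08872
4. 0.09878, -77.59094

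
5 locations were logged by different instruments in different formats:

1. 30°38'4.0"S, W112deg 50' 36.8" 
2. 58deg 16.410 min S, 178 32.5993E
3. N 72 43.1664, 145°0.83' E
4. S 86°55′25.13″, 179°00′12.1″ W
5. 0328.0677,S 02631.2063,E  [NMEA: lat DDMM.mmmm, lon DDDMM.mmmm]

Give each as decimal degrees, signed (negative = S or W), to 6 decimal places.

1. -30.634444, -112.843556
2. -58.273500, 178.543322
3. 72.719440, 145.013833
4. -86.923647, -179.003361
5. -3.467795, 26.520105

Point 1:
  Latitude: 38′ + 4″ = 38.06667′; 30 + 38.06667/60 = 30.6344444
  S → negative
  Longitude: 50′ + 36.8″ = 50.61333′; 112 + 50.61333/60 = 112.8435556
  W → negative
Point 2:
  Lat: 58 + 16.41/60 = 58.2735000
  S ⇒ negate
  λ: 32.5993′ = 0.543322°; total 178.5433217
  E → positive
Point 3:
  Latitude: 43.1664′ = 0.719440°; total 72.7194400
  N → positive
  Lon: 145 + 0.83/60 = 145.0138333
  E → positive
Point 4:
  Lat: 86° + 55/60 + 25.13/3600 = 86 + 0.916667 + 0.006981 = 86.9236472
  S → negative
  λ: 179 + 0/60 + 12.1/3600 = 179.0033611
  W → negative
Point 5:
  Latitude: split at 2 digits → 03° and 28.0677′; 3 + 28.0677/60 = 3.4677950
  S ⇒ negate
  Lon: split at 3 digits → 026° and 31.2063′; 26 + 31.2063/60 = 26.5201050
  E ⇒ keep positive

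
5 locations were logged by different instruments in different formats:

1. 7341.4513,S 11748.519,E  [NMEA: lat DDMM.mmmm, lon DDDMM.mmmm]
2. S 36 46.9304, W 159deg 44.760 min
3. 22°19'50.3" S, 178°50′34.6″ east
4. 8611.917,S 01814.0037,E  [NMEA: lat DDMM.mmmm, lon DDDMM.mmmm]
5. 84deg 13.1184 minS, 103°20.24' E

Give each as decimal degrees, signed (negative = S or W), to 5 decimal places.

1. -73.69086, 117.80865
2. -36.78217, -159.74600
3. -22.33064, 178.84294
4. -86.19862, 18.23340
5. -84.21864, 103.33733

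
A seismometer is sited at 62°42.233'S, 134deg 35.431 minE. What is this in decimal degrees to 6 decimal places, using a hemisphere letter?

φ: 62 + 42.233/60 = 62.7038833
Lon: 35.431′ = 0.590517°; total 134.5905167

62.703883° S, 134.590517° E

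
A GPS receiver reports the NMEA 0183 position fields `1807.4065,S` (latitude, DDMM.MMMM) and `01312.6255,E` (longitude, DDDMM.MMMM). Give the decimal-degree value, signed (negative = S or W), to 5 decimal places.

Lat: split at 2 digits → 18° and 7.4065′; 18 + 7.4065/60 = 18.123442
S ⇒ negate
λ: split at 3 digits → 013° and 12.6255′; 13 + 12.6255/60 = 13.210425
E → positive

-18.12344, 13.21043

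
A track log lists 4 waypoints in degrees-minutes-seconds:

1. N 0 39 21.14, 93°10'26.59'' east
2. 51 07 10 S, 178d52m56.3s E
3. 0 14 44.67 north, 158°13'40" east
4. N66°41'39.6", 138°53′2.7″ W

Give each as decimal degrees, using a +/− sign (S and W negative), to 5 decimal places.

1. 0.65587, 93.17405
2. -51.11944, 178.88231
3. 0.24574, 158.22778
4. 66.69433, -138.88408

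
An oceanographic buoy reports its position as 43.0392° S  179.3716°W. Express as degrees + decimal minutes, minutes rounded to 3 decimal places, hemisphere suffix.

φ: fractional part 0.039200 → 2.35200 minutes
Lon: fractional part 0.371600 → 22.29600 minutes

43° 2.352′ S, 179° 22.296′ W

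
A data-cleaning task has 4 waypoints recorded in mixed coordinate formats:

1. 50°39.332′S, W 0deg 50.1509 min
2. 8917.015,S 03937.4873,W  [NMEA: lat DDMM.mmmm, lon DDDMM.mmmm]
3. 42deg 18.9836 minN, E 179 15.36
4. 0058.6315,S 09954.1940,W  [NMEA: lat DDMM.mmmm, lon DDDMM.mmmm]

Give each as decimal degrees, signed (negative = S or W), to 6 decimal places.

1. -50.655533, -0.835848
2. -89.283583, -39.624788
3. 42.316393, 179.256000
4. -0.977192, -99.903233

Point 1:
  Lat: 39.332′ = 0.655533°; total 50.6555333
  hemisphere S, so the sign is −
  Lon: 50.1509′ = 0.835848°; total 0.8358483
  W → negative
Point 2:
  Latitude: degrees = first 2 digits = 89, minutes = 17.015; 89 + 17.015/60 = 89.2835833
  S → negative
  Longitude: split at 3 digits → 039° and 37.4873′; 39 + 37.4873/60 = 39.6247883
  hemisphere W, so the sign is −
Point 3:
  Latitude: 18.9836′ = 0.316393°; total 42.3163933
  N ⇒ keep positive
  Longitude: 15.36′ = 0.256000°; total 179.2560000
  E ⇒ keep positive
Point 4:
  φ: degrees = first 2 digits = 0, minutes = 58.6315; 0 + 58.6315/60 = 0.9771917
  S → negative
  λ: degrees = first 3 digits = 99, minutes = 54.194; 99 + 54.194/60 = 99.9032333
  W ⇒ negate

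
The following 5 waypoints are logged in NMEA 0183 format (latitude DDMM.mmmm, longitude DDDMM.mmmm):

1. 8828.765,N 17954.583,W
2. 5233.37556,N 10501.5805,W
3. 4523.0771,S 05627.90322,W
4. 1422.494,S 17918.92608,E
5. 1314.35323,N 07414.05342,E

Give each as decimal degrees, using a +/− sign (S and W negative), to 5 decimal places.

Point 1:
  φ: degrees = first 2 digits = 88, minutes = 28.765; 88 + 28.765/60 = 88.479417
  N → positive
  λ: split at 3 digits → 179° and 54.583′; 179 + 54.583/60 = 179.909717
  W ⇒ negate
Point 2:
  Latitude: degrees = first 2 digits = 52, minutes = 33.37556; 52 + 33.37556/60 = 52.556259
  N → positive
  Lon: split at 3 digits → 105° and 1.5805′; 105 + 1.5805/60 = 105.026342
  W ⇒ negate
Point 3:
  Latitude: split at 2 digits → 45° and 23.0771′; 45 + 23.0771/60 = 45.384618
  S ⇒ negate
  λ: degrees = first 3 digits = 56, minutes = 27.90322; 56 + 27.90322/60 = 56.465054
  W → negative
Point 4:
  Latitude: degrees = first 2 digits = 14, minutes = 22.494; 14 + 22.494/60 = 14.374900
  S → negative
  Longitude: split at 3 digits → 179° and 18.92608′; 179 + 18.92608/60 = 179.315435
  E ⇒ keep positive
Point 5:
  Lat: split at 2 digits → 13° and 14.35323′; 13 + 14.35323/60 = 13.239221
  N ⇒ keep positive
  Longitude: split at 3 digits → 074° and 14.05342′; 74 + 14.05342/60 = 74.234224
  E → positive

1. 88.47942, -179.90972
2. 52.55626, -105.02634
3. -45.38462, -56.46505
4. -14.37490, 179.31543
5. 13.23922, 74.23422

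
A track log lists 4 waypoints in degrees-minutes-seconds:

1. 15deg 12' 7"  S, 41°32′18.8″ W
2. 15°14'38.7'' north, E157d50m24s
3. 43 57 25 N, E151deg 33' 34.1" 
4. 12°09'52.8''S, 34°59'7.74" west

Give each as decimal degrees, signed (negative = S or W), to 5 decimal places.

Point 1:
  φ: 15° + 12/60 + 7/3600 = 15 + 0.200000 + 0.001944 = 15.201944
  S → negative
  Lon: 41 + 32/60 + 18.8/3600 = 41.538556
  W ⇒ negate
Point 2:
  Lat: 15° + 14/60 + 38.7/3600 = 15 + 0.233333 + 0.010750 = 15.244083
  N ⇒ keep positive
  λ: 50′ + 24″ = 50.40000′; 157 + 50.40000/60 = 157.840000
  E ⇒ keep positive
Point 3:
  φ: 43 + 57/60 + 25/3600 = 43.956944
  N ⇒ keep positive
  Lon: 33′ + 34.1″ = 33.56833′; 151 + 33.56833/60 = 151.559472
  E → positive
Point 4:
  Lat: 9′ + 52.8″ = 9.88000′; 12 + 9.88000/60 = 12.164667
  S → negative
  Longitude: 34 + 59/60 + 7.74/3600 = 34.985483
  W → negative

1. -15.20194, -41.53856
2. 15.24408, 157.84000
3. 43.95694, 151.55947
4. -12.16467, -34.98548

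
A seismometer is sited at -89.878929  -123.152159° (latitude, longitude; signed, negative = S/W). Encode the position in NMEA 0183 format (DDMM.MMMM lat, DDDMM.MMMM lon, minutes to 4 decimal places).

Latitude is negative → S; |value| = 89.878929
φ: 89° + 0.878929 × 60 = 89° 52.735740′
Longitude is negative → W; |value| = 123.152159
Longitude: fractional part 0.152159 → 9.129540 minutes

8952.7357,S / 12309.1295,W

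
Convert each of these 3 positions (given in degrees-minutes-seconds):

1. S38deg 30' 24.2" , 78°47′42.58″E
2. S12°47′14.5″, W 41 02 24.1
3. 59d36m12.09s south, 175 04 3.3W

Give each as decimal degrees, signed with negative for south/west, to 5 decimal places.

1. -38.50672, 78.79516
2. -12.78736, -41.04003
3. -59.60336, -175.06758

Point 1:
  φ: 30′ + 24.2″ = 30.40333′; 38 + 30.40333/60 = 38.506722
  hemisphere S, so the sign is −
  Lon: 78 + 47/60 + 42.58/3600 = 78.795161
  E ⇒ keep positive
Point 2:
  Lat: 12° + 47/60 + 14.5/3600 = 12 + 0.783333 + 0.004028 = 12.787361
  S → negative
  Longitude: 2′ + 24.1″ = 2.40167′; 41 + 2.40167/60 = 41.040028
  W ⇒ negate
Point 3:
  φ: 59 + 36/60 + 12.09/3600 = 59.603358
  S → negative
  λ: 175° + 4/60 + 3.3/3600 = 175 + 0.066667 + 0.000917 = 175.067583
  W ⇒ negate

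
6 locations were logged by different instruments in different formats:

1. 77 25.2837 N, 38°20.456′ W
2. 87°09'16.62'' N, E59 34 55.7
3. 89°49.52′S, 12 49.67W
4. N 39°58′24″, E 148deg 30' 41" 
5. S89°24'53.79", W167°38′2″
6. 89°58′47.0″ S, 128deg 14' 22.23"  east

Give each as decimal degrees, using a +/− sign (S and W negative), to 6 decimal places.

Point 1:
  φ: 77 + 25.2837/60 = 77.4213950
  N ⇒ keep positive
  Longitude: 38 + 20.456/60 = 38.3409333
  hemisphere W, so the sign is −
Point 2:
  Latitude: 9′ + 16.62″ = 9.27700′; 87 + 9.27700/60 = 87.1546167
  N → positive
  λ: 59 + 34/60 + 55.7/3600 = 59.5821389
  E ⇒ keep positive
Point 3:
  Lat: 49.52′ = 0.825333°; total 89.8253333
  S → negative
  Lon: 49.67′ = 0.827833°; total 12.8278333
  W ⇒ negate
Point 4:
  Latitude: 39° + 58/60 + 24/3600 = 39 + 0.966667 + 0.006667 = 39.9733333
  N → positive
  λ: 148° + 30/60 + 41/3600 = 148 + 0.500000 + 0.011389 = 148.5113889
  E ⇒ keep positive
Point 5:
  Latitude: 89° + 24/60 + 53.79/3600 = 89 + 0.400000 + 0.014942 = 89.4149417
  hemisphere S, so the sign is −
  λ: 167 + 38/60 + 2/3600 = 167.6338889
  W → negative
Point 6:
  Latitude: 58′ + 47″ = 58.78333′; 89 + 58.78333/60 = 89.9797222
  S ⇒ negate
  λ: 128° + 14/60 + 22.23/3600 = 128 + 0.233333 + 0.006175 = 128.2395083
  E → positive

1. 77.421395, -38.340933
2. 87.154617, 59.582139
3. -89.825333, -12.827833
4. 39.973333, 148.511389
5. -89.414942, -167.633889
6. -89.979722, 128.239508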